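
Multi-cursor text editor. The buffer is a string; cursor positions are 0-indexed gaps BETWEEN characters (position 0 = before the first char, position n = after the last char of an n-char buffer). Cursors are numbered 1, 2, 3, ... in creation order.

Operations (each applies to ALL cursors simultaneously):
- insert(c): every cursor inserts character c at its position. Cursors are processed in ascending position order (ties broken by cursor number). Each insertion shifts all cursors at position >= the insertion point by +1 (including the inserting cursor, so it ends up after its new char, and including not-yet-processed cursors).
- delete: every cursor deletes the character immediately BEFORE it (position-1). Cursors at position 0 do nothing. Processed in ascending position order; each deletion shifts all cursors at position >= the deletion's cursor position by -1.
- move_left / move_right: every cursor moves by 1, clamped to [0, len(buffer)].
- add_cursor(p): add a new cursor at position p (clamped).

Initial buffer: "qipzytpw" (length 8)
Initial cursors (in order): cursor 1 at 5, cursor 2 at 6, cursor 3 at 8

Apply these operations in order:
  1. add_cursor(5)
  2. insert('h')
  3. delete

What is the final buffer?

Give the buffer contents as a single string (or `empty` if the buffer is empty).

Answer: qipzytpw

Derivation:
After op 1 (add_cursor(5)): buffer="qipzytpw" (len 8), cursors c1@5 c4@5 c2@6 c3@8, authorship ........
After op 2 (insert('h')): buffer="qipzyhhthpwh" (len 12), cursors c1@7 c4@7 c2@9 c3@12, authorship .....14.2..3
After op 3 (delete): buffer="qipzytpw" (len 8), cursors c1@5 c4@5 c2@6 c3@8, authorship ........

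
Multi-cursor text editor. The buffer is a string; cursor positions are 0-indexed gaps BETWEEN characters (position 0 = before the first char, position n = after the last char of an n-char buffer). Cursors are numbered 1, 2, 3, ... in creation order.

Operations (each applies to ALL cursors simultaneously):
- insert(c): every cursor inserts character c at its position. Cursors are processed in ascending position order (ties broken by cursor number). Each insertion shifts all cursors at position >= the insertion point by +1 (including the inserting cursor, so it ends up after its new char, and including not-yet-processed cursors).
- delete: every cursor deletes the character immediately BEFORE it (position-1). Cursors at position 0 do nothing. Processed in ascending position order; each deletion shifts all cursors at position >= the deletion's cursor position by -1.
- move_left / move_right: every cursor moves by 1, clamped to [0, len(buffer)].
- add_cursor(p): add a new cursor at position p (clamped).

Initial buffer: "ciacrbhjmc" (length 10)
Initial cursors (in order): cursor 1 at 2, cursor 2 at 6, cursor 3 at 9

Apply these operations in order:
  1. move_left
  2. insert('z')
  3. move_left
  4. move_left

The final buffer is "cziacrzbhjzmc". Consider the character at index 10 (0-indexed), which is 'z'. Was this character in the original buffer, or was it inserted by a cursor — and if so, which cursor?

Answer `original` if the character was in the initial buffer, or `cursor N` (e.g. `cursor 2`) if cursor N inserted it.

After op 1 (move_left): buffer="ciacrbhjmc" (len 10), cursors c1@1 c2@5 c3@8, authorship ..........
After op 2 (insert('z')): buffer="cziacrzbhjzmc" (len 13), cursors c1@2 c2@7 c3@11, authorship .1....2...3..
After op 3 (move_left): buffer="cziacrzbhjzmc" (len 13), cursors c1@1 c2@6 c3@10, authorship .1....2...3..
After op 4 (move_left): buffer="cziacrzbhjzmc" (len 13), cursors c1@0 c2@5 c3@9, authorship .1....2...3..
Authorship (.=original, N=cursor N): . 1 . . . . 2 . . . 3 . .
Index 10: author = 3

Answer: cursor 3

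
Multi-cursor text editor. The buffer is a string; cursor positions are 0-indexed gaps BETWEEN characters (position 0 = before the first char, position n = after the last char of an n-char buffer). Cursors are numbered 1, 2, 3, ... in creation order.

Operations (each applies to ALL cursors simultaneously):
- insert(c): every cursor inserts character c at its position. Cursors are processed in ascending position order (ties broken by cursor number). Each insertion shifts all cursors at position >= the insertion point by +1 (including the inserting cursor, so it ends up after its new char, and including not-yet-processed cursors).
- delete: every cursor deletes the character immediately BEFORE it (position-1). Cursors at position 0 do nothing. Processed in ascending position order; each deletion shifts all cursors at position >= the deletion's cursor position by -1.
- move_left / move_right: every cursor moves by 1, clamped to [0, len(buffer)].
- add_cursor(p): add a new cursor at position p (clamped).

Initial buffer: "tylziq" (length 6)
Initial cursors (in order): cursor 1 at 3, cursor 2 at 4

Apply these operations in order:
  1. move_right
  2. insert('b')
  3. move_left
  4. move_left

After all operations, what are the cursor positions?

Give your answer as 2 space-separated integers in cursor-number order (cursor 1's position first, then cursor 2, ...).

After op 1 (move_right): buffer="tylziq" (len 6), cursors c1@4 c2@5, authorship ......
After op 2 (insert('b')): buffer="tylzbibq" (len 8), cursors c1@5 c2@7, authorship ....1.2.
After op 3 (move_left): buffer="tylzbibq" (len 8), cursors c1@4 c2@6, authorship ....1.2.
After op 4 (move_left): buffer="tylzbibq" (len 8), cursors c1@3 c2@5, authorship ....1.2.

Answer: 3 5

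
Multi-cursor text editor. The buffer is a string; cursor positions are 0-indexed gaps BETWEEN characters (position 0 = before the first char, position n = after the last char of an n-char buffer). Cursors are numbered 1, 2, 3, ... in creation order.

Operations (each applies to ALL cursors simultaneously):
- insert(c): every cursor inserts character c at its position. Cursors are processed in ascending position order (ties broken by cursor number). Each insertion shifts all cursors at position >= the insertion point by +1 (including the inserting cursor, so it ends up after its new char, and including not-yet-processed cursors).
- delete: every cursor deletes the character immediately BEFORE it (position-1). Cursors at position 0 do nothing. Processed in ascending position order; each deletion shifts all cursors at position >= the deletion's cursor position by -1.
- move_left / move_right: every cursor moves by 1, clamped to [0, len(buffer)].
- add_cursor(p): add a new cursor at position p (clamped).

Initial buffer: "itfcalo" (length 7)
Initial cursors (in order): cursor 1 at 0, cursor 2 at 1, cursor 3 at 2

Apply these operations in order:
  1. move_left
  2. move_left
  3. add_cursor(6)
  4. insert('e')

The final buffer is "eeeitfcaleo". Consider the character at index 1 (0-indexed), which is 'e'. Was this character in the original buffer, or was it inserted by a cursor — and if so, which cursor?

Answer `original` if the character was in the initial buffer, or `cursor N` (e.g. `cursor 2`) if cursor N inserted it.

Answer: cursor 2

Derivation:
After op 1 (move_left): buffer="itfcalo" (len 7), cursors c1@0 c2@0 c3@1, authorship .......
After op 2 (move_left): buffer="itfcalo" (len 7), cursors c1@0 c2@0 c3@0, authorship .......
After op 3 (add_cursor(6)): buffer="itfcalo" (len 7), cursors c1@0 c2@0 c3@0 c4@6, authorship .......
After op 4 (insert('e')): buffer="eeeitfcaleo" (len 11), cursors c1@3 c2@3 c3@3 c4@10, authorship 123......4.
Authorship (.=original, N=cursor N): 1 2 3 . . . . . . 4 .
Index 1: author = 2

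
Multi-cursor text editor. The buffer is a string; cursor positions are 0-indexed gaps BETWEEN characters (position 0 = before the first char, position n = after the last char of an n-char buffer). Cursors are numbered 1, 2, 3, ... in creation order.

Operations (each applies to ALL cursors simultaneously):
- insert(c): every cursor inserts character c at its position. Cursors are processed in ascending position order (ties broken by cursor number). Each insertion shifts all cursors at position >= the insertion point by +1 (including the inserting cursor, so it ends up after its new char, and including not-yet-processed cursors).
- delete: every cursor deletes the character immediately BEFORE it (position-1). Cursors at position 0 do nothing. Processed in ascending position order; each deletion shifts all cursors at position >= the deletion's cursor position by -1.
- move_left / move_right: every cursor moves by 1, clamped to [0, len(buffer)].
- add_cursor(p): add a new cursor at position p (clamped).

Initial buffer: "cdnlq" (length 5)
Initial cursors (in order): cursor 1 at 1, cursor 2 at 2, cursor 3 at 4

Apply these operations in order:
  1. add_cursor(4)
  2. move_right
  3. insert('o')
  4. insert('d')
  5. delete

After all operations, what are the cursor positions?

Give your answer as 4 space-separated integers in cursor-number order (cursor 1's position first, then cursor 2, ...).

Answer: 3 5 9 9

Derivation:
After op 1 (add_cursor(4)): buffer="cdnlq" (len 5), cursors c1@1 c2@2 c3@4 c4@4, authorship .....
After op 2 (move_right): buffer="cdnlq" (len 5), cursors c1@2 c2@3 c3@5 c4@5, authorship .....
After op 3 (insert('o')): buffer="cdonolqoo" (len 9), cursors c1@3 c2@5 c3@9 c4@9, authorship ..1.2..34
After op 4 (insert('d')): buffer="cdodnodlqoodd" (len 13), cursors c1@4 c2@7 c3@13 c4@13, authorship ..11.22..3434
After op 5 (delete): buffer="cdonolqoo" (len 9), cursors c1@3 c2@5 c3@9 c4@9, authorship ..1.2..34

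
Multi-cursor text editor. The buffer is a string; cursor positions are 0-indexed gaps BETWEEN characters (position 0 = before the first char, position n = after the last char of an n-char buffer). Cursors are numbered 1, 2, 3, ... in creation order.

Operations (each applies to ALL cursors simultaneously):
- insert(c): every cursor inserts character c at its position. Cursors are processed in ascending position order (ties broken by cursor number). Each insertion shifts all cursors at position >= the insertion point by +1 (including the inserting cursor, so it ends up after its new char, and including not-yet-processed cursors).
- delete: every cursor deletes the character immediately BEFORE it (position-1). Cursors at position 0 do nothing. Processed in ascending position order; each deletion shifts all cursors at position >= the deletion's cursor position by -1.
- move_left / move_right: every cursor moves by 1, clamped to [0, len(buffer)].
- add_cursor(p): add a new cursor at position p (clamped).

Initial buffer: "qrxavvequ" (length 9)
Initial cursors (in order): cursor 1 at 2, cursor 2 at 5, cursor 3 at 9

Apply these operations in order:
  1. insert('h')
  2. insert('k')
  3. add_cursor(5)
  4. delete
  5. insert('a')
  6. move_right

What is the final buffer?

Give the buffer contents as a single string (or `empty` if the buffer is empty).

Answer: qrhaaavhavequha

Derivation:
After op 1 (insert('h')): buffer="qrhxavhvequh" (len 12), cursors c1@3 c2@7 c3@12, authorship ..1...2....3
After op 2 (insert('k')): buffer="qrhkxavhkvequhk" (len 15), cursors c1@4 c2@9 c3@15, authorship ..11...22....33
After op 3 (add_cursor(5)): buffer="qrhkxavhkvequhk" (len 15), cursors c1@4 c4@5 c2@9 c3@15, authorship ..11...22....33
After op 4 (delete): buffer="qrhavhvequh" (len 11), cursors c1@3 c4@3 c2@6 c3@11, authorship ..1..2....3
After op 5 (insert('a')): buffer="qrhaaavhavequha" (len 15), cursors c1@5 c4@5 c2@9 c3@15, authorship ..114..22....33
After op 6 (move_right): buffer="qrhaaavhavequha" (len 15), cursors c1@6 c4@6 c2@10 c3@15, authorship ..114..22....33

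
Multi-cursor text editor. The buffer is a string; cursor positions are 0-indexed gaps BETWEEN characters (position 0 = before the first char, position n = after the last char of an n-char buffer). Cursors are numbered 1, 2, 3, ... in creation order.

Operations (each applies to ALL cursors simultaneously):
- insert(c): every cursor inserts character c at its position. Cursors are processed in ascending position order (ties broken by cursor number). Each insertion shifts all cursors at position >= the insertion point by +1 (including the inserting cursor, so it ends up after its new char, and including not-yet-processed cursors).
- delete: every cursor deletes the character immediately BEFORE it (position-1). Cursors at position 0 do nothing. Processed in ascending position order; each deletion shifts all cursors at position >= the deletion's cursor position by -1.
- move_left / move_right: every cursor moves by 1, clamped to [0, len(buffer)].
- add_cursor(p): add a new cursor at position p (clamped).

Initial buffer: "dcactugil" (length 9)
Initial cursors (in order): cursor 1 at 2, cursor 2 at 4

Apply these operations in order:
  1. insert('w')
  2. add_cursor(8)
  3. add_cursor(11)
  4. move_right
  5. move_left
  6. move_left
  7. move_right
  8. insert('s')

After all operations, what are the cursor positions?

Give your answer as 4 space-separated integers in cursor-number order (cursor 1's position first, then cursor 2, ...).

After op 1 (insert('w')): buffer="dcwacwtugil" (len 11), cursors c1@3 c2@6, authorship ..1..2.....
After op 2 (add_cursor(8)): buffer="dcwacwtugil" (len 11), cursors c1@3 c2@6 c3@8, authorship ..1..2.....
After op 3 (add_cursor(11)): buffer="dcwacwtugil" (len 11), cursors c1@3 c2@6 c3@8 c4@11, authorship ..1..2.....
After op 4 (move_right): buffer="dcwacwtugil" (len 11), cursors c1@4 c2@7 c3@9 c4@11, authorship ..1..2.....
After op 5 (move_left): buffer="dcwacwtugil" (len 11), cursors c1@3 c2@6 c3@8 c4@10, authorship ..1..2.....
After op 6 (move_left): buffer="dcwacwtugil" (len 11), cursors c1@2 c2@5 c3@7 c4@9, authorship ..1..2.....
After op 7 (move_right): buffer="dcwacwtugil" (len 11), cursors c1@3 c2@6 c3@8 c4@10, authorship ..1..2.....
After op 8 (insert('s')): buffer="dcwsacwstusgisl" (len 15), cursors c1@4 c2@8 c3@11 c4@14, authorship ..11..22..3..4.

Answer: 4 8 11 14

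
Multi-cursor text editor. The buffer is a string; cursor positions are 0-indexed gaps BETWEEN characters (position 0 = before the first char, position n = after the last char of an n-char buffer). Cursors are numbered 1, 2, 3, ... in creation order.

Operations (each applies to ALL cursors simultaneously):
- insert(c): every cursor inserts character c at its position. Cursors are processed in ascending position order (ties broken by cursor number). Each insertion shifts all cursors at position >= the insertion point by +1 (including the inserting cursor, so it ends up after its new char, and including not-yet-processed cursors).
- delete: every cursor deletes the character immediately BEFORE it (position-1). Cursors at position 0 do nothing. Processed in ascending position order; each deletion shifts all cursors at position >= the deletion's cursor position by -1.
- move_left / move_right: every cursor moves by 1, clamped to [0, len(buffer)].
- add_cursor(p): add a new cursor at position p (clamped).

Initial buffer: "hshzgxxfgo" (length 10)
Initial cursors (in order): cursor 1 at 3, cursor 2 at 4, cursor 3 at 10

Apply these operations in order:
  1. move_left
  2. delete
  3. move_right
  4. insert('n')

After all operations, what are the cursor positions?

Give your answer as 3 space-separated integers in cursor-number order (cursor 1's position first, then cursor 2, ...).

After op 1 (move_left): buffer="hshzgxxfgo" (len 10), cursors c1@2 c2@3 c3@9, authorship ..........
After op 2 (delete): buffer="hzgxxfo" (len 7), cursors c1@1 c2@1 c3@6, authorship .......
After op 3 (move_right): buffer="hzgxxfo" (len 7), cursors c1@2 c2@2 c3@7, authorship .......
After op 4 (insert('n')): buffer="hznngxxfon" (len 10), cursors c1@4 c2@4 c3@10, authorship ..12.....3

Answer: 4 4 10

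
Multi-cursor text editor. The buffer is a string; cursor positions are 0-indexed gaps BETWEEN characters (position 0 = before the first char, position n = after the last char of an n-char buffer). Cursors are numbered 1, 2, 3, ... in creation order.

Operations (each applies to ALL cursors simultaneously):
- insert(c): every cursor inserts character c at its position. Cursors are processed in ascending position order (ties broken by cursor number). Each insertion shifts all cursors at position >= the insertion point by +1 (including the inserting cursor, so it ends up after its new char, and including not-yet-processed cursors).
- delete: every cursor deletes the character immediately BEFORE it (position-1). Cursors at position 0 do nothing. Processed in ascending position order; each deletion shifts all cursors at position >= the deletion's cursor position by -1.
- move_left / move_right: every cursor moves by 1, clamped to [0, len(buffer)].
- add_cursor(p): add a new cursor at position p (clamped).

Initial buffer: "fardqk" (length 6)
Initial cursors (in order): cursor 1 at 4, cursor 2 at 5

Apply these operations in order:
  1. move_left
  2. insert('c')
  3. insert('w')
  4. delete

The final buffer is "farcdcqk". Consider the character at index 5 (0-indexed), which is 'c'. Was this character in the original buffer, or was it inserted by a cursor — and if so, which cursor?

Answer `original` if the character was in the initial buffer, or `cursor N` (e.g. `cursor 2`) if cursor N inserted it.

Answer: cursor 2

Derivation:
After op 1 (move_left): buffer="fardqk" (len 6), cursors c1@3 c2@4, authorship ......
After op 2 (insert('c')): buffer="farcdcqk" (len 8), cursors c1@4 c2@6, authorship ...1.2..
After op 3 (insert('w')): buffer="farcwdcwqk" (len 10), cursors c1@5 c2@8, authorship ...11.22..
After op 4 (delete): buffer="farcdcqk" (len 8), cursors c1@4 c2@6, authorship ...1.2..
Authorship (.=original, N=cursor N): . . . 1 . 2 . .
Index 5: author = 2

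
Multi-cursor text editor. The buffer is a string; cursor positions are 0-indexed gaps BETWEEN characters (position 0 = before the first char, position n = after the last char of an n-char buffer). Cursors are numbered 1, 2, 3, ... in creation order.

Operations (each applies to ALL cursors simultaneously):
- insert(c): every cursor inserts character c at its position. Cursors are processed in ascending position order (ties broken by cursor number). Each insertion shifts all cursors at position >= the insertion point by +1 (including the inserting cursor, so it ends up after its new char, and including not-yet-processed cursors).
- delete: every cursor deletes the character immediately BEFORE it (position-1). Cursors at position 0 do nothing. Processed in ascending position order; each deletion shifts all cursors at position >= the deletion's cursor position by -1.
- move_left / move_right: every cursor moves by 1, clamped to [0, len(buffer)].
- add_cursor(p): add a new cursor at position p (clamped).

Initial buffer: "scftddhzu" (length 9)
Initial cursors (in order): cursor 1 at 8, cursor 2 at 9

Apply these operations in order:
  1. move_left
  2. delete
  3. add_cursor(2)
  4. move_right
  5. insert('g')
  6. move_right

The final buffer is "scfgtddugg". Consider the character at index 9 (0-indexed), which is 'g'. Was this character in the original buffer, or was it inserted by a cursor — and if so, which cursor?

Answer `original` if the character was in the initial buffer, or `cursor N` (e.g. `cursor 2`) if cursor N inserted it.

After op 1 (move_left): buffer="scftddhzu" (len 9), cursors c1@7 c2@8, authorship .........
After op 2 (delete): buffer="scftddu" (len 7), cursors c1@6 c2@6, authorship .......
After op 3 (add_cursor(2)): buffer="scftddu" (len 7), cursors c3@2 c1@6 c2@6, authorship .......
After op 4 (move_right): buffer="scftddu" (len 7), cursors c3@3 c1@7 c2@7, authorship .......
After op 5 (insert('g')): buffer="scfgtddugg" (len 10), cursors c3@4 c1@10 c2@10, authorship ...3....12
After op 6 (move_right): buffer="scfgtddugg" (len 10), cursors c3@5 c1@10 c2@10, authorship ...3....12
Authorship (.=original, N=cursor N): . . . 3 . . . . 1 2
Index 9: author = 2

Answer: cursor 2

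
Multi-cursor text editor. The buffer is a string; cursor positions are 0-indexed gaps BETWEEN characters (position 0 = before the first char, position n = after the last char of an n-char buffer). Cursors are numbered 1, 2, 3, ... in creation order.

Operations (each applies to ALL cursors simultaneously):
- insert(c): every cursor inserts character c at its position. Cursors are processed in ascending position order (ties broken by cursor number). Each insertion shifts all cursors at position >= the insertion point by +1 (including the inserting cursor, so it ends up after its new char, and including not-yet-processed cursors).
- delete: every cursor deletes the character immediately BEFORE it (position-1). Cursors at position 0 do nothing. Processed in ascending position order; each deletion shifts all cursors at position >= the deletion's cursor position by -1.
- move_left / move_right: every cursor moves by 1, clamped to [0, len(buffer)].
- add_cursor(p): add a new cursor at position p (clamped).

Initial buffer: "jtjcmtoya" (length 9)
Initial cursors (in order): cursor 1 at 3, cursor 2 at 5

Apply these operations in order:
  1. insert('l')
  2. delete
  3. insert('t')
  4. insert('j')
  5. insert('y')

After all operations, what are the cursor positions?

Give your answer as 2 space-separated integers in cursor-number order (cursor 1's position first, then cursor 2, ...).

Answer: 6 11

Derivation:
After op 1 (insert('l')): buffer="jtjlcmltoya" (len 11), cursors c1@4 c2@7, authorship ...1..2....
After op 2 (delete): buffer="jtjcmtoya" (len 9), cursors c1@3 c2@5, authorship .........
After op 3 (insert('t')): buffer="jtjtcmttoya" (len 11), cursors c1@4 c2@7, authorship ...1..2....
After op 4 (insert('j')): buffer="jtjtjcmtjtoya" (len 13), cursors c1@5 c2@9, authorship ...11..22....
After op 5 (insert('y')): buffer="jtjtjycmtjytoya" (len 15), cursors c1@6 c2@11, authorship ...111..222....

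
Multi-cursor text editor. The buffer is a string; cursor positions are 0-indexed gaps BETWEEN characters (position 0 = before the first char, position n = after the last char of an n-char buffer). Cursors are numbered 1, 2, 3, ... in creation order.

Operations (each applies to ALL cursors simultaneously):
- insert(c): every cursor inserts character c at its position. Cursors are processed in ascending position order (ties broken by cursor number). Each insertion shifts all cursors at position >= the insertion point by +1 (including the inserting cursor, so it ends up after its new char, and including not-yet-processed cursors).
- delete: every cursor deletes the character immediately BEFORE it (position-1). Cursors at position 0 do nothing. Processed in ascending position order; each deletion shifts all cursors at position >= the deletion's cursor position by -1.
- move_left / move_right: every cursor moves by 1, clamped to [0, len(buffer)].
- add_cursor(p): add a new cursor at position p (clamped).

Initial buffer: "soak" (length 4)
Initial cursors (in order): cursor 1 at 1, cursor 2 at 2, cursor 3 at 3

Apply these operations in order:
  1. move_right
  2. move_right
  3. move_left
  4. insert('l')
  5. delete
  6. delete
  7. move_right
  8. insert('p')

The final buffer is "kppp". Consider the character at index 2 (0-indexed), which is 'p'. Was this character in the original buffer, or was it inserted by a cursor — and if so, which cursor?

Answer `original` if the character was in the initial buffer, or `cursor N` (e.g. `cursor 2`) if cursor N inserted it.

Answer: cursor 2

Derivation:
After op 1 (move_right): buffer="soak" (len 4), cursors c1@2 c2@3 c3@4, authorship ....
After op 2 (move_right): buffer="soak" (len 4), cursors c1@3 c2@4 c3@4, authorship ....
After op 3 (move_left): buffer="soak" (len 4), cursors c1@2 c2@3 c3@3, authorship ....
After op 4 (insert('l')): buffer="solallk" (len 7), cursors c1@3 c2@6 c3@6, authorship ..1.23.
After op 5 (delete): buffer="soak" (len 4), cursors c1@2 c2@3 c3@3, authorship ....
After op 6 (delete): buffer="k" (len 1), cursors c1@0 c2@0 c3@0, authorship .
After op 7 (move_right): buffer="k" (len 1), cursors c1@1 c2@1 c3@1, authorship .
After op 8 (insert('p')): buffer="kppp" (len 4), cursors c1@4 c2@4 c3@4, authorship .123
Authorship (.=original, N=cursor N): . 1 2 3
Index 2: author = 2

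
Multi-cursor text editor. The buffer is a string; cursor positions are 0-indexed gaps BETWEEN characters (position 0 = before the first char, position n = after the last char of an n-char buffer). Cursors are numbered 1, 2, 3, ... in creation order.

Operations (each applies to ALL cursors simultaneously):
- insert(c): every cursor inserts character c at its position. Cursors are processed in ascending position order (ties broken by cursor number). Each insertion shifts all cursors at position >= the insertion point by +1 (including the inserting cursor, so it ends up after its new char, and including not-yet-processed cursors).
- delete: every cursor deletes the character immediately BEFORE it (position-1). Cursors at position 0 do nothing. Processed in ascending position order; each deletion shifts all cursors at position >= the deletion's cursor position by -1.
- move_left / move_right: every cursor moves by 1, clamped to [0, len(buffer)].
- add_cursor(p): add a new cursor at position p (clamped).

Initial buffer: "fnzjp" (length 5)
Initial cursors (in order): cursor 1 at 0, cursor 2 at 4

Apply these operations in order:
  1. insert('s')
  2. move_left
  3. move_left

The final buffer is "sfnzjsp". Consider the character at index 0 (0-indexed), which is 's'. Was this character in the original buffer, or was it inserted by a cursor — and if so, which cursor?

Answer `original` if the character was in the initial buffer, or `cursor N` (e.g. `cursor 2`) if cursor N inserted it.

After op 1 (insert('s')): buffer="sfnzjsp" (len 7), cursors c1@1 c2@6, authorship 1....2.
After op 2 (move_left): buffer="sfnzjsp" (len 7), cursors c1@0 c2@5, authorship 1....2.
After op 3 (move_left): buffer="sfnzjsp" (len 7), cursors c1@0 c2@4, authorship 1....2.
Authorship (.=original, N=cursor N): 1 . . . . 2 .
Index 0: author = 1

Answer: cursor 1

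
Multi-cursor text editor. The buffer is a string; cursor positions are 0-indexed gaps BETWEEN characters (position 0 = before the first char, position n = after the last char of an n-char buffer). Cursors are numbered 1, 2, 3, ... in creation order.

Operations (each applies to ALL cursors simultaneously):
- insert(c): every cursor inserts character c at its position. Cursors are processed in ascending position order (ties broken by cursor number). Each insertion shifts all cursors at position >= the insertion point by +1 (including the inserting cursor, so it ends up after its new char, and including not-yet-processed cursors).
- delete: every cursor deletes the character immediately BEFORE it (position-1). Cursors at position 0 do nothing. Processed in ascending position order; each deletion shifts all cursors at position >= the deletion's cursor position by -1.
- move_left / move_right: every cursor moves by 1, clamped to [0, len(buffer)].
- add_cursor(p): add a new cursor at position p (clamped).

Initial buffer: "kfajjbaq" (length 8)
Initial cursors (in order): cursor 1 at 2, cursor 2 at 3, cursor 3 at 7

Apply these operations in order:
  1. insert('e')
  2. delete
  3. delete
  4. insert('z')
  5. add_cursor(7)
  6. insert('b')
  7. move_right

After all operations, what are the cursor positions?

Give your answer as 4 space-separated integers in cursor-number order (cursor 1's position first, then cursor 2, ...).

Answer: 6 6 12 12

Derivation:
After op 1 (insert('e')): buffer="kfeaejjbaeq" (len 11), cursors c1@3 c2@5 c3@10, authorship ..1.2....3.
After op 2 (delete): buffer="kfajjbaq" (len 8), cursors c1@2 c2@3 c3@7, authorship ........
After op 3 (delete): buffer="kjjbq" (len 5), cursors c1@1 c2@1 c3@4, authorship .....
After op 4 (insert('z')): buffer="kzzjjbzq" (len 8), cursors c1@3 c2@3 c3@7, authorship .12...3.
After op 5 (add_cursor(7)): buffer="kzzjjbzq" (len 8), cursors c1@3 c2@3 c3@7 c4@7, authorship .12...3.
After op 6 (insert('b')): buffer="kzzbbjjbzbbq" (len 12), cursors c1@5 c2@5 c3@11 c4@11, authorship .1212...334.
After op 7 (move_right): buffer="kzzbbjjbzbbq" (len 12), cursors c1@6 c2@6 c3@12 c4@12, authorship .1212...334.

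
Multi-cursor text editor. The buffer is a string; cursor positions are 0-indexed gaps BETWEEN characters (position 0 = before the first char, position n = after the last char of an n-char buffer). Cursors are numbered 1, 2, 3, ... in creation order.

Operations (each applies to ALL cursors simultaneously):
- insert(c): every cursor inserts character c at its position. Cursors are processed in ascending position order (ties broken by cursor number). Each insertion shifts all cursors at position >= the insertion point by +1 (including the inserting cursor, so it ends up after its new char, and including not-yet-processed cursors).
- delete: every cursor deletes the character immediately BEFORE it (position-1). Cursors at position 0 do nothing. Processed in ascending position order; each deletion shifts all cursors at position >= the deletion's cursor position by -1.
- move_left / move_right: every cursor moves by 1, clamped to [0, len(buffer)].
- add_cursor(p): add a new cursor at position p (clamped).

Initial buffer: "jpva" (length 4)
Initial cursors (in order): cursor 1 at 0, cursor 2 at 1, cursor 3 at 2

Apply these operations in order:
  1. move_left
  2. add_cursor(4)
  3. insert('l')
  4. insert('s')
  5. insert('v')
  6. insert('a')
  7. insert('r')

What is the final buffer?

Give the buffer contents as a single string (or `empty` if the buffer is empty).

After op 1 (move_left): buffer="jpva" (len 4), cursors c1@0 c2@0 c3@1, authorship ....
After op 2 (add_cursor(4)): buffer="jpva" (len 4), cursors c1@0 c2@0 c3@1 c4@4, authorship ....
After op 3 (insert('l')): buffer="lljlpval" (len 8), cursors c1@2 c2@2 c3@4 c4@8, authorship 12.3...4
After op 4 (insert('s')): buffer="llssjlspvals" (len 12), cursors c1@4 c2@4 c3@7 c4@12, authorship 1212.33...44
After op 5 (insert('v')): buffer="llssvvjlsvpvalsv" (len 16), cursors c1@6 c2@6 c3@10 c4@16, authorship 121212.333...444
After op 6 (insert('a')): buffer="llssvvaajlsvapvalsva" (len 20), cursors c1@8 c2@8 c3@13 c4@20, authorship 12121212.3333...4444
After op 7 (insert('r')): buffer="llssvvaarrjlsvarpvalsvar" (len 24), cursors c1@10 c2@10 c3@16 c4@24, authorship 1212121212.33333...44444

Answer: llssvvaarrjlsvarpvalsvar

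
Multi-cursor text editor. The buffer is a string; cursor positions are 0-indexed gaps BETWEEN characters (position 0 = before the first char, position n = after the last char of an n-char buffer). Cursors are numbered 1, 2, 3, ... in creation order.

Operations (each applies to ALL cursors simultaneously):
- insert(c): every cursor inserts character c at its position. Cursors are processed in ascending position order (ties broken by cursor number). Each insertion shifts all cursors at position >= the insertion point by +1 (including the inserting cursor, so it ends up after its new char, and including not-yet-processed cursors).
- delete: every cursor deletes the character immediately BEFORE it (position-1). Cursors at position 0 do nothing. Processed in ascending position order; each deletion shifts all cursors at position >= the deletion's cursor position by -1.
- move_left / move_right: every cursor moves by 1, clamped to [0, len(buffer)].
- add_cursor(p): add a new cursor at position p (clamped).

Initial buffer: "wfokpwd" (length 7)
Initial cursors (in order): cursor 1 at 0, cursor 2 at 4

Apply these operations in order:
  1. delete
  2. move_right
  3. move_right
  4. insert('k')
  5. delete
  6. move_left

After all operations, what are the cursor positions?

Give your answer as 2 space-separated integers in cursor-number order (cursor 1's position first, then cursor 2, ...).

Answer: 1 4

Derivation:
After op 1 (delete): buffer="wfopwd" (len 6), cursors c1@0 c2@3, authorship ......
After op 2 (move_right): buffer="wfopwd" (len 6), cursors c1@1 c2@4, authorship ......
After op 3 (move_right): buffer="wfopwd" (len 6), cursors c1@2 c2@5, authorship ......
After op 4 (insert('k')): buffer="wfkopwkd" (len 8), cursors c1@3 c2@7, authorship ..1...2.
After op 5 (delete): buffer="wfopwd" (len 6), cursors c1@2 c2@5, authorship ......
After op 6 (move_left): buffer="wfopwd" (len 6), cursors c1@1 c2@4, authorship ......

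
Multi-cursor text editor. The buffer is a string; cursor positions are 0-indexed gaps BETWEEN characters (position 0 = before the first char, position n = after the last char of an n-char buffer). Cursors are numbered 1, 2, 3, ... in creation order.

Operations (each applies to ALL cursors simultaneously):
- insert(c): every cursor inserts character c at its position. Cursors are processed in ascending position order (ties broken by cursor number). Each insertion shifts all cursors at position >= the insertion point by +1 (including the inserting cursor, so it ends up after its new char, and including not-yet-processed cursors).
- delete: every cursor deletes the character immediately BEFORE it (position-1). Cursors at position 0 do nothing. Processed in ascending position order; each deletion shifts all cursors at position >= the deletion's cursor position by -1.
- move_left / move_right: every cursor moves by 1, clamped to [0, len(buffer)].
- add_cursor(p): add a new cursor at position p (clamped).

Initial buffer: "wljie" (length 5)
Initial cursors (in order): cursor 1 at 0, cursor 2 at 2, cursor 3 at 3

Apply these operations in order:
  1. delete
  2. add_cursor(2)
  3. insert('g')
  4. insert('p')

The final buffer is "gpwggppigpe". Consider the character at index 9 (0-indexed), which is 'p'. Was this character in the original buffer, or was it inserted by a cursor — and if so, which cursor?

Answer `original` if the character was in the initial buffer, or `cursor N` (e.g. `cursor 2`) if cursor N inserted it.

After op 1 (delete): buffer="wie" (len 3), cursors c1@0 c2@1 c3@1, authorship ...
After op 2 (add_cursor(2)): buffer="wie" (len 3), cursors c1@0 c2@1 c3@1 c4@2, authorship ...
After op 3 (insert('g')): buffer="gwggige" (len 7), cursors c1@1 c2@4 c3@4 c4@6, authorship 1.23.4.
After op 4 (insert('p')): buffer="gpwggppigpe" (len 11), cursors c1@2 c2@7 c3@7 c4@10, authorship 11.2323.44.
Authorship (.=original, N=cursor N): 1 1 . 2 3 2 3 . 4 4 .
Index 9: author = 4

Answer: cursor 4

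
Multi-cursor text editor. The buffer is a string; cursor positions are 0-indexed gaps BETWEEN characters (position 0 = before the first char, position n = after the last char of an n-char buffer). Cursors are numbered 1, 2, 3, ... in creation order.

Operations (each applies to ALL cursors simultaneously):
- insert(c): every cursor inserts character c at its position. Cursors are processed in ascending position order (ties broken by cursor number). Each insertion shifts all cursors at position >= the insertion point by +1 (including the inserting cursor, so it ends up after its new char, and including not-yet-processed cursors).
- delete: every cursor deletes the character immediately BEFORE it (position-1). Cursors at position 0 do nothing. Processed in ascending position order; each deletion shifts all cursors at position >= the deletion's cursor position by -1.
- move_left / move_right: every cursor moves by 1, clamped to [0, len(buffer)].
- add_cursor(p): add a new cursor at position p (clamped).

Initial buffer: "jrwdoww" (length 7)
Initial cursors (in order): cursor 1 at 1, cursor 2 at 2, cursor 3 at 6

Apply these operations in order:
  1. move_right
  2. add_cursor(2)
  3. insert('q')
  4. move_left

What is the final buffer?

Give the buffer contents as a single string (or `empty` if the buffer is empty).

After op 1 (move_right): buffer="jrwdoww" (len 7), cursors c1@2 c2@3 c3@7, authorship .......
After op 2 (add_cursor(2)): buffer="jrwdoww" (len 7), cursors c1@2 c4@2 c2@3 c3@7, authorship .......
After op 3 (insert('q')): buffer="jrqqwqdowwq" (len 11), cursors c1@4 c4@4 c2@6 c3@11, authorship ..14.2....3
After op 4 (move_left): buffer="jrqqwqdowwq" (len 11), cursors c1@3 c4@3 c2@5 c3@10, authorship ..14.2....3

Answer: jrqqwqdowwq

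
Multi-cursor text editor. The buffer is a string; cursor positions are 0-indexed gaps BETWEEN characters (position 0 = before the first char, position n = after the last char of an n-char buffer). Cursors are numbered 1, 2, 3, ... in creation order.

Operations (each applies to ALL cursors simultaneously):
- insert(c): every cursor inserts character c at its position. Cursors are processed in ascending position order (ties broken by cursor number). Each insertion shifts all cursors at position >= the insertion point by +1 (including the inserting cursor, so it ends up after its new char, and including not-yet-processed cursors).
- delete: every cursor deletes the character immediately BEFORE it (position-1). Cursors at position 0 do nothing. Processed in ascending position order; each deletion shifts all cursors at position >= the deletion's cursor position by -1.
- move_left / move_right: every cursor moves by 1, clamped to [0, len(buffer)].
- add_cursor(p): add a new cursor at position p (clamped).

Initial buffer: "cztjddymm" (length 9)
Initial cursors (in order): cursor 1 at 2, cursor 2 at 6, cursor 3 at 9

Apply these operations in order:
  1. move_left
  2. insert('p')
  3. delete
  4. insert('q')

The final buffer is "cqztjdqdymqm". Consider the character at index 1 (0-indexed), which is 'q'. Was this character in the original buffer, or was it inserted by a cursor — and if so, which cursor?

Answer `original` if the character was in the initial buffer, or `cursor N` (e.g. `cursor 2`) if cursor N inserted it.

After op 1 (move_left): buffer="cztjddymm" (len 9), cursors c1@1 c2@5 c3@8, authorship .........
After op 2 (insert('p')): buffer="cpztjdpdympm" (len 12), cursors c1@2 c2@7 c3@11, authorship .1....2...3.
After op 3 (delete): buffer="cztjddymm" (len 9), cursors c1@1 c2@5 c3@8, authorship .........
After op 4 (insert('q')): buffer="cqztjdqdymqm" (len 12), cursors c1@2 c2@7 c3@11, authorship .1....2...3.
Authorship (.=original, N=cursor N): . 1 . . . . 2 . . . 3 .
Index 1: author = 1

Answer: cursor 1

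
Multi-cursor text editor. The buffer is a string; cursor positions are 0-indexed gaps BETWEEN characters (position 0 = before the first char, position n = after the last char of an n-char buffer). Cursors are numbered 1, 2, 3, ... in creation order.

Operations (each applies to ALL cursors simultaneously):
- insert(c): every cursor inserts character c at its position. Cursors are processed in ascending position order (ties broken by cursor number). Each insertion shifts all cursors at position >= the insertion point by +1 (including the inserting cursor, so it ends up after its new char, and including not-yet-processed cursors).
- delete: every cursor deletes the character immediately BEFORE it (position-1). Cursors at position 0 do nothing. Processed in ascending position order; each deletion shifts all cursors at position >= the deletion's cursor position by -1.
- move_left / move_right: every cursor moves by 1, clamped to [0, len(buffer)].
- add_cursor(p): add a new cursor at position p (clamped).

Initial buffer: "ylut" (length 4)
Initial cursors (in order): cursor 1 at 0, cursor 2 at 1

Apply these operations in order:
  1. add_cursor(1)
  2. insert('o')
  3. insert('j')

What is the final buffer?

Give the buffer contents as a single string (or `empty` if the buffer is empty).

After op 1 (add_cursor(1)): buffer="ylut" (len 4), cursors c1@0 c2@1 c3@1, authorship ....
After op 2 (insert('o')): buffer="oyoolut" (len 7), cursors c1@1 c2@4 c3@4, authorship 1.23...
After op 3 (insert('j')): buffer="ojyoojjlut" (len 10), cursors c1@2 c2@7 c3@7, authorship 11.2323...

Answer: ojyoojjlut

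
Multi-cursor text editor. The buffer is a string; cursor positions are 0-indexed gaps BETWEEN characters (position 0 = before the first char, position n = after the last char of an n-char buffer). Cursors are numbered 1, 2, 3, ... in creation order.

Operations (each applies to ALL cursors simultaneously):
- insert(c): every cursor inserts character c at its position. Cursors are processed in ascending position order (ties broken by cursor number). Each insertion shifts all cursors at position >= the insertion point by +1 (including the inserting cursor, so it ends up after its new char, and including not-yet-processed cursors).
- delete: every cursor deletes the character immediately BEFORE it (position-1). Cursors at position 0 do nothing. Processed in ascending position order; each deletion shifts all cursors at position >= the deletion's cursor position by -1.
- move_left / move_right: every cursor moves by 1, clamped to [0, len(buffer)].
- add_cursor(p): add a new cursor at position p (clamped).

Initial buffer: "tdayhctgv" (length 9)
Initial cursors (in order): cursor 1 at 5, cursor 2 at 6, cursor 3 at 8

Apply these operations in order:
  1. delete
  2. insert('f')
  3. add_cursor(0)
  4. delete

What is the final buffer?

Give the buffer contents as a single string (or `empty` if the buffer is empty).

Answer: tdaytv

Derivation:
After op 1 (delete): buffer="tdaytv" (len 6), cursors c1@4 c2@4 c3@5, authorship ......
After op 2 (insert('f')): buffer="tdayfftfv" (len 9), cursors c1@6 c2@6 c3@8, authorship ....12.3.
After op 3 (add_cursor(0)): buffer="tdayfftfv" (len 9), cursors c4@0 c1@6 c2@6 c3@8, authorship ....12.3.
After op 4 (delete): buffer="tdaytv" (len 6), cursors c4@0 c1@4 c2@4 c3@5, authorship ......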